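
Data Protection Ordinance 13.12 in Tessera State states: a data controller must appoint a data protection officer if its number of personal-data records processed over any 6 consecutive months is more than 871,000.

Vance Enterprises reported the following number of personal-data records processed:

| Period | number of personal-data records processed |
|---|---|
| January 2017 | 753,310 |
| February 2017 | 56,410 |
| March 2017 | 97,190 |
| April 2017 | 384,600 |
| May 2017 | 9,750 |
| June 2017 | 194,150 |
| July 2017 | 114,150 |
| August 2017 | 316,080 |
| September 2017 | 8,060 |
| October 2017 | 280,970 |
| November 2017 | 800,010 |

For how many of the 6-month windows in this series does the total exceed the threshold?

January 2017–June 2017: 753,310 + 56,410 + 97,190 + 384,600 + 9,750 + 194,150 = 1,495,410 (over)
February 2017–July 2017: 56,410 + 97,190 + 384,600 + 9,750 + 194,150 + 114,150 = 856,250 (under)
March 2017–August 2017: 97,190 + 384,600 + 9,750 + 194,150 + 114,150 + 316,080 = 1,115,920 (over)
April 2017–September 2017: 384,600 + 9,750 + 194,150 + 114,150 + 316,080 + 8,060 = 1,026,790 (over)
May 2017–October 2017: 9,750 + 194,150 + 114,150 + 316,080 + 8,060 + 280,970 = 923,160 (over)
June 2017–November 2017: 194,150 + 114,150 + 316,080 + 8,060 + 280,970 + 800,010 = 1,713,420 (over)
5 windows exceed the threshold.

5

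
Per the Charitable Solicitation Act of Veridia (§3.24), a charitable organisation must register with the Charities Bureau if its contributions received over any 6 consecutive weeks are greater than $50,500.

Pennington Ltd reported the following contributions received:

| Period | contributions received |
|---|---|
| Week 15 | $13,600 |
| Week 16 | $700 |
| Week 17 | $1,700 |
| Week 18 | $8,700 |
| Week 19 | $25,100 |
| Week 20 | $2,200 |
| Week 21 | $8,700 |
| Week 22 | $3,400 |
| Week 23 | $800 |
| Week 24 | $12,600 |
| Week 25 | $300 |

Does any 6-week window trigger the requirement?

Week 15–Week 20: $13,600 + $700 + $1,700 + $8,700 + $25,100 + $2,200 = $52,000 (over)
Week 16–Week 21: $700 + $1,700 + $8,700 + $25,100 + $2,200 + $8,700 = $47,100 (under)
Week 17–Week 22: $1,700 + $8,700 + $25,100 + $2,200 + $8,700 + $3,400 = $49,800 (under)
Week 18–Week 23: $8,700 + $25,100 + $2,200 + $8,700 + $3,400 + $800 = $48,900 (under)
Week 19–Week 24: $25,100 + $2,200 + $8,700 + $3,400 + $800 + $12,600 = $52,800 (over)
Week 20–Week 25: $2,200 + $8,700 + $3,400 + $800 + $12,600 + $300 = $28,000 (under)
At least one window exceeds $50,500.

Yes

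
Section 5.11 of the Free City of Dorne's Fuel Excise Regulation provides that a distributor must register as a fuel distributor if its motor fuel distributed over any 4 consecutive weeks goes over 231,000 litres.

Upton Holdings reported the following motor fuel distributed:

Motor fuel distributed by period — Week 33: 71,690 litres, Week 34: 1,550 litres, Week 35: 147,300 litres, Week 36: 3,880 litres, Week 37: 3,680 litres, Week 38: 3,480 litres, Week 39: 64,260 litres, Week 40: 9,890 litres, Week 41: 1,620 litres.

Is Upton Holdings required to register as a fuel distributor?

Week 33–Week 36: 71,690 litres + 1,550 litres + 147,300 litres + 3,880 litres = 224,420 litres (under)
Week 34–Week 37: 1,550 litres + 147,300 litres + 3,880 litres + 3,680 litres = 156,410 litres (under)
Week 35–Week 38: 147,300 litres + 3,880 litres + 3,680 litres + 3,480 litres = 158,340 litres (under)
Week 36–Week 39: 3,880 litres + 3,680 litres + 3,480 litres + 64,260 litres = 75,300 litres (under)
Week 37–Week 40: 3,680 litres + 3,480 litres + 64,260 litres + 9,890 litres = 81,310 litres (under)
Week 38–Week 41: 3,480 litres + 64,260 litres + 9,890 litres + 1,620 litres = 79,250 litres (under)
No window exceeds 231,000 litres.

No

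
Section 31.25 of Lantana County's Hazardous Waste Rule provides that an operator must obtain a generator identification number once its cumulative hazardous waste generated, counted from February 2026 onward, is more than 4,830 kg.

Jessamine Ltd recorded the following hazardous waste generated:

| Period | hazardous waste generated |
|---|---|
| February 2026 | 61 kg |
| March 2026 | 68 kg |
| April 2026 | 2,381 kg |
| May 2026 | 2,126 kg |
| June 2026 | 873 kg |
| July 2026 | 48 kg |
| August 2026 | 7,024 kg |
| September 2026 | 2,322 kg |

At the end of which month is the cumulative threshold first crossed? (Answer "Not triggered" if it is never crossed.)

June 2026

Through February 2026: 61 kg
Through March 2026: 129 kg
Through April 2026: 2,510 kg
Through May 2026: 4,636 kg
Through June 2026: 5,509 kg ← exceeds threshold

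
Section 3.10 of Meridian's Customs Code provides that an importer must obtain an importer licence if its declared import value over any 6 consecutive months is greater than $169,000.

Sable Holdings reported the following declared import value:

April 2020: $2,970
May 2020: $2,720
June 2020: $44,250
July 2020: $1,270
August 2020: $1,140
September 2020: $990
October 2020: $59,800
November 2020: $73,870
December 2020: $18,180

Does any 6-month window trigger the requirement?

April 2020–September 2020: $2,970 + $2,720 + $44,250 + $1,270 + $1,140 + $990 = $53,340 (under)
May 2020–October 2020: $2,720 + $44,250 + $1,270 + $1,140 + $990 + $59,800 = $110,170 (under)
June 2020–November 2020: $44,250 + $1,270 + $1,140 + $990 + $59,800 + $73,870 = $181,320 (over)
July 2020–December 2020: $1,270 + $1,140 + $990 + $59,800 + $73,870 + $18,180 = $155,250 (under)
At least one window exceeds $169,000.

Yes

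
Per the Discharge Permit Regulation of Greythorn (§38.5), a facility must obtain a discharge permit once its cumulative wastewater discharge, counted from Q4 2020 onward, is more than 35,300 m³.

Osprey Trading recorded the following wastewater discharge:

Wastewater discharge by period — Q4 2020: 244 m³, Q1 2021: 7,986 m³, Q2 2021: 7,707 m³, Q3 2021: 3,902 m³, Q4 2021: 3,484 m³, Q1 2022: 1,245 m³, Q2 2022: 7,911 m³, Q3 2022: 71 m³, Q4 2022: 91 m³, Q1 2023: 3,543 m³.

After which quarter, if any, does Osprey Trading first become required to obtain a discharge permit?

Q1 2023

Through Q4 2020: 244 m³
Through Q1 2021: 8,230 m³
Through Q2 2021: 15,937 m³
Through Q3 2021: 19,839 m³
Through Q4 2021: 23,323 m³
Through Q1 2022: 24,568 m³
Through Q2 2022: 32,479 m³
Through Q3 2022: 32,550 m³
Through Q4 2022: 32,641 m³
Through Q1 2023: 36,184 m³ ← exceeds threshold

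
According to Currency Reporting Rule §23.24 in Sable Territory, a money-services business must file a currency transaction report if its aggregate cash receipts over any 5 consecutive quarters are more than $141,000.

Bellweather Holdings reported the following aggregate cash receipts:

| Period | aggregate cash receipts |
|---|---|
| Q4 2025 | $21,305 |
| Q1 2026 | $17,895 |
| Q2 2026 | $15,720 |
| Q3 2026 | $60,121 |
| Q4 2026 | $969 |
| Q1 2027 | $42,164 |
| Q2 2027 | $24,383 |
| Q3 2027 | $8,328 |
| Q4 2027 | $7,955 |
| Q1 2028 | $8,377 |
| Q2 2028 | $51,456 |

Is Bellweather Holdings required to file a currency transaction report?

Yes

Q4 2025–Q4 2026: $21,305 + $17,895 + $15,720 + $60,121 + $969 = $116,010 (under)
Q1 2026–Q1 2027: $17,895 + $15,720 + $60,121 + $969 + $42,164 = $136,869 (under)
Q2 2026–Q2 2027: $15,720 + $60,121 + $969 + $42,164 + $24,383 = $143,357 (over)
Q3 2026–Q3 2027: $60,121 + $969 + $42,164 + $24,383 + $8,328 = $135,965 (under)
Q4 2026–Q4 2027: $969 + $42,164 + $24,383 + $8,328 + $7,955 = $83,799 (under)
Q1 2027–Q1 2028: $42,164 + $24,383 + $8,328 + $7,955 + $8,377 = $91,207 (under)
Q2 2027–Q2 2028: $24,383 + $8,328 + $7,955 + $8,377 + $51,456 = $100,499 (under)
At least one window exceeds $141,000.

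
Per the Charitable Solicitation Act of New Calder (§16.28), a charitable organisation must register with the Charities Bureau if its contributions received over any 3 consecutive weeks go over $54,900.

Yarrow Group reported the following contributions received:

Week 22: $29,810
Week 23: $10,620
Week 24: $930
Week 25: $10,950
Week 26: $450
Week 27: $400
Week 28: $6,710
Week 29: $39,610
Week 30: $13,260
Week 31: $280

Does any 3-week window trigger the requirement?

Week 22–Week 24: $29,810 + $10,620 + $930 = $41,360 (under)
Week 23–Week 25: $10,620 + $930 + $10,950 = $22,500 (under)
Week 24–Week 26: $930 + $10,950 + $450 = $12,330 (under)
Week 25–Week 27: $10,950 + $450 + $400 = $11,800 (under)
Week 26–Week 28: $450 + $400 + $6,710 = $7,560 (under)
Week 27–Week 29: $400 + $6,710 + $39,610 = $46,720 (under)
Week 28–Week 30: $6,710 + $39,610 + $13,260 = $59,580 (over)
Week 29–Week 31: $39,610 + $13,260 + $280 = $53,150 (under)
At least one window exceeds $54,900.

Yes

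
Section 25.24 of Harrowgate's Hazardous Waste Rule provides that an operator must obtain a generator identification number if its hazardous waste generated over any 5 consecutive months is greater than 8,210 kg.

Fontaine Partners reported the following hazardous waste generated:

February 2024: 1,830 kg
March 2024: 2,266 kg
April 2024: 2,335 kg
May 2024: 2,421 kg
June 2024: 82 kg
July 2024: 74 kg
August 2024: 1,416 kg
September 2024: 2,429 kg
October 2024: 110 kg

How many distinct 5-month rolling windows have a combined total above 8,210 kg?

1

February 2024–June 2024: 1,830 kg + 2,266 kg + 2,335 kg + 2,421 kg + 82 kg = 8,934 kg (over)
March 2024–July 2024: 2,266 kg + 2,335 kg + 2,421 kg + 82 kg + 74 kg = 7,178 kg (under)
April 2024–August 2024: 2,335 kg + 2,421 kg + 82 kg + 74 kg + 1,416 kg = 6,328 kg (under)
May 2024–September 2024: 2,421 kg + 82 kg + 74 kg + 1,416 kg + 2,429 kg = 6,422 kg (under)
June 2024–October 2024: 82 kg + 74 kg + 1,416 kg + 2,429 kg + 110 kg = 4,111 kg (under)
1 window exceeds the threshold.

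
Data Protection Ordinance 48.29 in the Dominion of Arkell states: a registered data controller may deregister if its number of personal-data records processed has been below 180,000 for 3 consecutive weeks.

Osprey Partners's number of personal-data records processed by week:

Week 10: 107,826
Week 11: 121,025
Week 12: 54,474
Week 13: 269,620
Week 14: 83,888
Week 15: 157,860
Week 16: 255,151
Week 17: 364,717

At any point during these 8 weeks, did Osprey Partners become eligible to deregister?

Yes

Weeks below 180,000: Week 10, Week 11, Week 12, Week 14, Week 15.
Longest run of consecutive weeks below the threshold: 3.
3 ≥ 3, so Osprey Partners became eligible.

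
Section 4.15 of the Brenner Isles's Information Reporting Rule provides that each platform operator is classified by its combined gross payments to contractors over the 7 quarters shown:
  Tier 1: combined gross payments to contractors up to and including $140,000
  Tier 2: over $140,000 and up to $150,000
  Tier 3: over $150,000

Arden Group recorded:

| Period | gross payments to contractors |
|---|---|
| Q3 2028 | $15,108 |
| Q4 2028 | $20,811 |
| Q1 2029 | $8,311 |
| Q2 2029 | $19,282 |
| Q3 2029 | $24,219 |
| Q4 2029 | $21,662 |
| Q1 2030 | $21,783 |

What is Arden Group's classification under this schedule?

Tier 1

Combined gross payments to contractors: $15,108 + $20,811 + $8,311 + $19,282 + $24,219 + $21,662 + $21,783 = $131,176.
$131,176 ≤ $140,000, so Tier 1 applies.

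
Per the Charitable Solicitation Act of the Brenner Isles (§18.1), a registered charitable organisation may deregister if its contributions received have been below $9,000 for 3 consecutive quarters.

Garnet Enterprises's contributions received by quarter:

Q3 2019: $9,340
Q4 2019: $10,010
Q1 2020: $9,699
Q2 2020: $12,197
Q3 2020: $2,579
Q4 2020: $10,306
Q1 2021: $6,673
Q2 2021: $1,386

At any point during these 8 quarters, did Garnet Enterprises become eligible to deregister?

No

Quarters below $9,000: Q3 2020, Q1 2021, Q2 2021.
Longest run of consecutive quarters below the threshold: 2.
2 < 3, so Garnet Enterprises never became eligible.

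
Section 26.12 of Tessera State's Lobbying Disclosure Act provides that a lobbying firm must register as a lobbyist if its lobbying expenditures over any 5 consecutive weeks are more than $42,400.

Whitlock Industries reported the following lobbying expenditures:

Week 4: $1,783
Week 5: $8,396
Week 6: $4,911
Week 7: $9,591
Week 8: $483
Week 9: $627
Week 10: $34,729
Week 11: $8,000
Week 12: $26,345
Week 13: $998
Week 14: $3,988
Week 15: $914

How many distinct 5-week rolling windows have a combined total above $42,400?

5

Week 4–Week 8: $1,783 + $8,396 + $4,911 + $9,591 + $483 = $25,164 (under)
Week 5–Week 9: $8,396 + $4,911 + $9,591 + $483 + $627 = $24,008 (under)
Week 6–Week 10: $4,911 + $9,591 + $483 + $627 + $34,729 = $50,341 (over)
Week 7–Week 11: $9,591 + $483 + $627 + $34,729 + $8,000 = $53,430 (over)
Week 8–Week 12: $483 + $627 + $34,729 + $8,000 + $26,345 = $70,184 (over)
Week 9–Week 13: $627 + $34,729 + $8,000 + $26,345 + $998 = $70,699 (over)
Week 10–Week 14: $34,729 + $8,000 + $26,345 + $998 + $3,988 = $74,060 (over)
Week 11–Week 15: $8,000 + $26,345 + $998 + $3,988 + $914 = $40,245 (under)
5 windows exceed the threshold.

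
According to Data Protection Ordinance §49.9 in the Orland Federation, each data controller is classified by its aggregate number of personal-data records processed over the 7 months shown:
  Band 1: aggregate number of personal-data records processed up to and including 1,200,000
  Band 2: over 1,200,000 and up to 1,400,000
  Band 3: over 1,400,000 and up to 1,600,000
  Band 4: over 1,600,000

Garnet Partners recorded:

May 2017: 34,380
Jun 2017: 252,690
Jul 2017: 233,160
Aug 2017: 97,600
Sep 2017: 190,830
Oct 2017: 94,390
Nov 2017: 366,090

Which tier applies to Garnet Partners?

Band 2

Aggregate number of personal-data records processed: 34,380 + 252,690 + 233,160 + 97,600 + 190,830 + 94,390 + 366,090 = 1,269,140.
1,200,000 < 1,269,140 ≤ 1,400,000, so Band 2 applies.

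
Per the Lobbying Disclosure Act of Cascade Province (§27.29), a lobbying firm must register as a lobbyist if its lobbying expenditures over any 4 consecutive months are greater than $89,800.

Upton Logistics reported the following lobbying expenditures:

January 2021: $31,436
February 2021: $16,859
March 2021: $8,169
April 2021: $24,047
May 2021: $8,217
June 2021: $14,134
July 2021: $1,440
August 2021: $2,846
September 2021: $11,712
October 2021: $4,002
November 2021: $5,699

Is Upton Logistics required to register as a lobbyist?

No

January 2021–April 2021: $31,436 + $16,859 + $8,169 + $24,047 = $80,511 (under)
February 2021–May 2021: $16,859 + $8,169 + $24,047 + $8,217 = $57,292 (under)
March 2021–June 2021: $8,169 + $24,047 + $8,217 + $14,134 = $54,567 (under)
April 2021–July 2021: $24,047 + $8,217 + $14,134 + $1,440 = $47,838 (under)
May 2021–August 2021: $8,217 + $14,134 + $1,440 + $2,846 = $26,637 (under)
June 2021–September 2021: $14,134 + $1,440 + $2,846 + $11,712 = $30,132 (under)
July 2021–October 2021: $1,440 + $2,846 + $11,712 + $4,002 = $20,000 (under)
August 2021–November 2021: $2,846 + $11,712 + $4,002 + $5,699 = $24,259 (under)
No window exceeds $89,800.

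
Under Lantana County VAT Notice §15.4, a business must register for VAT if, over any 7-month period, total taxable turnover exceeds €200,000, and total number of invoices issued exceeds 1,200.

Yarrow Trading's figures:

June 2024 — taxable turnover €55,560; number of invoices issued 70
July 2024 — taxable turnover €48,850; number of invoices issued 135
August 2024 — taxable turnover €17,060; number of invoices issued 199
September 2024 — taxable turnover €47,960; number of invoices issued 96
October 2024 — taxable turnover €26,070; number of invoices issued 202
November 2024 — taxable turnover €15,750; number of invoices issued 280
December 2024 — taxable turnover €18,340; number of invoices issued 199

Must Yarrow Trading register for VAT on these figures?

Total taxable turnover: €55,560 + €48,850 + €17,060 + €47,960 + €26,070 + €15,750 + €18,340 = €229,590 (> €200,000).
Total number of invoices issued: 70 + 135 + 199 + 96 + 202 + 280 + 199 = 1,181 (≤ 1,200).
The test is 'and': the rule requires both, and at least one is not exceeded.

No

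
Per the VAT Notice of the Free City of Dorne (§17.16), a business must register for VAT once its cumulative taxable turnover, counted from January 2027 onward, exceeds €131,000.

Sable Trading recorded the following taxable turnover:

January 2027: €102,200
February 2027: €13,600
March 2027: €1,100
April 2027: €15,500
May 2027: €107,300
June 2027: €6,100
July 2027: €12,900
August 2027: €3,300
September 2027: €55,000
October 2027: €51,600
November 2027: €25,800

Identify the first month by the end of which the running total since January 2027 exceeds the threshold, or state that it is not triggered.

Through January 2027: €102,200
Through February 2027: €115,800
Through March 2027: €116,900
Through April 2027: €132,400 ← exceeds threshold

April 2027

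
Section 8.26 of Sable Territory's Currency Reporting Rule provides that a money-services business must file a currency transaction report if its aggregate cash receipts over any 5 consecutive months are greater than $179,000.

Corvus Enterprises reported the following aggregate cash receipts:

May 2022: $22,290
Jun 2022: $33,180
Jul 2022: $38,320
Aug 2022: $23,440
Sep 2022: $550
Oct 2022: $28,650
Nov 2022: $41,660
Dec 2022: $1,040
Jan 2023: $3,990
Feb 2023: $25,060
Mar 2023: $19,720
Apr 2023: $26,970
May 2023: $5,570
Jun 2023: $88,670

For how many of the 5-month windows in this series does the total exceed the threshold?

0

May 2022–Sep 2022: $22,290 + $33,180 + $38,320 + $23,440 + $550 = $117,780 (under)
Jun 2022–Oct 2022: $33,180 + $38,320 + $23,440 + $550 + $28,650 = $124,140 (under)
Jul 2022–Nov 2022: $38,320 + $23,440 + $550 + $28,650 + $41,660 = $132,620 (under)
Aug 2022–Dec 2022: $23,440 + $550 + $28,650 + $41,660 + $1,040 = $95,340 (under)
Sep 2022–Jan 2023: $550 + $28,650 + $41,660 + $1,040 + $3,990 = $75,890 (under)
Oct 2022–Feb 2023: $28,650 + $41,660 + $1,040 + $3,990 + $25,060 = $100,400 (under)
Nov 2022–Mar 2023: $41,660 + $1,040 + $3,990 + $25,060 + $19,720 = $91,470 (under)
Dec 2022–Apr 2023: $1,040 + $3,990 + $25,060 + $19,720 + $26,970 = $76,780 (under)
Jan 2023–May 2023: $3,990 + $25,060 + $19,720 + $26,970 + $5,570 = $81,310 (under)
Feb 2023–Jun 2023: $25,060 + $19,720 + $26,970 + $5,570 + $88,670 = $165,990 (under)
0 windows exceed the threshold.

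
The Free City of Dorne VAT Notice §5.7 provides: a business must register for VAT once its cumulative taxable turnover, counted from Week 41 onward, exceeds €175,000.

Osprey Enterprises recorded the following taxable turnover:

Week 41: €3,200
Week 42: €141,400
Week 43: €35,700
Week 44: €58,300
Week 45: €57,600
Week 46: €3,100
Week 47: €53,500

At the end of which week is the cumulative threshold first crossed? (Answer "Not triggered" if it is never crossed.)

Week 43

Through Week 41: €3,200
Through Week 42: €144,600
Through Week 43: €180,300 ← exceeds threshold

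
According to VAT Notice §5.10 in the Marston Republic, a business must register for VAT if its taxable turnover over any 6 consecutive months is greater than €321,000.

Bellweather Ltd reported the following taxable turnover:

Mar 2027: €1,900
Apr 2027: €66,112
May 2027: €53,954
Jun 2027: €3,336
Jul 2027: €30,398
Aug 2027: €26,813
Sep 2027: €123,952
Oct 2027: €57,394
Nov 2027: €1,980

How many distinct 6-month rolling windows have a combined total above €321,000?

Mar 2027–Aug 2027: €1,900 + €66,112 + €53,954 + €3,336 + €30,398 + €26,813 = €182,513 (under)
Apr 2027–Sep 2027: €66,112 + €53,954 + €3,336 + €30,398 + €26,813 + €123,952 = €304,565 (under)
May 2027–Oct 2027: €53,954 + €3,336 + €30,398 + €26,813 + €123,952 + €57,394 = €295,847 (under)
Jun 2027–Nov 2027: €3,336 + €30,398 + €26,813 + €123,952 + €57,394 + €1,980 = €243,873 (under)
0 windows exceed the threshold.

0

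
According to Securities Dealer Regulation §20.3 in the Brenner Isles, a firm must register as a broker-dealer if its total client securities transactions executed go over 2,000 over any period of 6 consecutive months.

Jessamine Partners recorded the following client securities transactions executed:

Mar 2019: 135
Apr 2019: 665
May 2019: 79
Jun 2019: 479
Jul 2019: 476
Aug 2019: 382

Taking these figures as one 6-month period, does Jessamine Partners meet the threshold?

Total client securities transactions executed: 135 + 665 + 79 + 479 + 476 + 382 = 2,216.
2,216 > 2,000, so the threshold is exceeded.

Yes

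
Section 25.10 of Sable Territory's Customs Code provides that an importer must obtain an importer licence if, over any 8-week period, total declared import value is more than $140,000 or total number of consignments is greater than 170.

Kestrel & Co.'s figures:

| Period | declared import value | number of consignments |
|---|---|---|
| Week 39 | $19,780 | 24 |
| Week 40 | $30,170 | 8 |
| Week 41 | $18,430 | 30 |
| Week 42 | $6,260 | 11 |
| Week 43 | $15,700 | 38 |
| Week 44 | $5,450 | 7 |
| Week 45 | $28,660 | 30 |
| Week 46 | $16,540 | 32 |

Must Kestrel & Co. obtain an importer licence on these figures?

Total declared import value: $19,780 + $30,170 + $18,430 + $6,260 + $15,700 + $5,450 + $28,660 + $16,540 = $140,990 (> $140,000).
Total number of consignments: 24 + 8 + 30 + 11 + 38 + 7 + 30 + 32 = 180 (> 170).
The test is 'or': at least one threshold is exceeded.

Yes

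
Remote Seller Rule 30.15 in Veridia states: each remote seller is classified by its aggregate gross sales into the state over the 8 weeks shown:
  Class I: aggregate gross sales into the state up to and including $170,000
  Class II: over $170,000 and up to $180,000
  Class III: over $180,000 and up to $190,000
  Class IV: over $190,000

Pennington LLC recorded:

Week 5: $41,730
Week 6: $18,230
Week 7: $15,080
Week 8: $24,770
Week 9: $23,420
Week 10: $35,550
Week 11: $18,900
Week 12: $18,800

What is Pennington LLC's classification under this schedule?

Class IV

Aggregate gross sales into the state: $41,730 + $18,230 + $15,080 + $24,770 + $23,420 + $35,550 + $18,900 + $18,800 = $196,480.
$196,480 > $190,000, so Class IV applies.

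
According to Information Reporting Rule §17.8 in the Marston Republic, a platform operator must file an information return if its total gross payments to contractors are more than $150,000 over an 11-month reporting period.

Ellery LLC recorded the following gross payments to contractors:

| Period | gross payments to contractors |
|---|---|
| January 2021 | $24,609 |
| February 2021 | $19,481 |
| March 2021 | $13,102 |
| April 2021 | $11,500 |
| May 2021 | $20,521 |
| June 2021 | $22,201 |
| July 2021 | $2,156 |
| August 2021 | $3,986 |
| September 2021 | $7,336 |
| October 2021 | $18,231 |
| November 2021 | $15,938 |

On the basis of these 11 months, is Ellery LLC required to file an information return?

Total gross payments to contractors: $24,609 + $19,481 + $13,102 + $11,500 + $20,521 + $22,201 + $2,156 + $3,986 + $7,336 + $18,231 + $15,938 = $159,061.
$159,061 > $150,000, so the threshold is exceeded.

Yes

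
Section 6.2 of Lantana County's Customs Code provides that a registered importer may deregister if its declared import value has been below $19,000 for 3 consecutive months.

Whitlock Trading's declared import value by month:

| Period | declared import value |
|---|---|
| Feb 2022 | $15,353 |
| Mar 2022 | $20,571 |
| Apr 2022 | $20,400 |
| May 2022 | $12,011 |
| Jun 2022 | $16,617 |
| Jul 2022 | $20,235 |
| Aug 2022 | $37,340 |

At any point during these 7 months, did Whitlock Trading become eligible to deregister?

Months below $19,000: Feb 2022, May 2022, Jun 2022.
Longest run of consecutive months below the threshold: 2.
2 < 3, so Whitlock Trading never became eligible.

No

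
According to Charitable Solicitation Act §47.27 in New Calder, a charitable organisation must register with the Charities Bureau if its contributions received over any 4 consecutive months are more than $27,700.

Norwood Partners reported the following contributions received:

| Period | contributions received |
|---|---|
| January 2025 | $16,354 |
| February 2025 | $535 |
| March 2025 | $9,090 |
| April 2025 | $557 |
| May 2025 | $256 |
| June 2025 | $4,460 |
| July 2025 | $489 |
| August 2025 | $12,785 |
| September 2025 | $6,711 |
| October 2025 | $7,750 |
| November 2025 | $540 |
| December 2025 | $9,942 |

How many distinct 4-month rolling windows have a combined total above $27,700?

January 2025–April 2025: $16,354 + $535 + $9,090 + $557 = $26,536 (under)
February 2025–May 2025: $535 + $9,090 + $557 + $256 = $10,438 (under)
March 2025–June 2025: $9,090 + $557 + $256 + $4,460 = $14,363 (under)
April 2025–July 2025: $557 + $256 + $4,460 + $489 = $5,762 (under)
May 2025–August 2025: $256 + $4,460 + $489 + $12,785 = $17,990 (under)
June 2025–September 2025: $4,460 + $489 + $12,785 + $6,711 = $24,445 (under)
July 2025–October 2025: $489 + $12,785 + $6,711 + $7,750 = $27,735 (over)
August 2025–November 2025: $12,785 + $6,711 + $7,750 + $540 = $27,786 (over)
September 2025–December 2025: $6,711 + $7,750 + $540 + $9,942 = $24,943 (under)
2 windows exceed the threshold.

2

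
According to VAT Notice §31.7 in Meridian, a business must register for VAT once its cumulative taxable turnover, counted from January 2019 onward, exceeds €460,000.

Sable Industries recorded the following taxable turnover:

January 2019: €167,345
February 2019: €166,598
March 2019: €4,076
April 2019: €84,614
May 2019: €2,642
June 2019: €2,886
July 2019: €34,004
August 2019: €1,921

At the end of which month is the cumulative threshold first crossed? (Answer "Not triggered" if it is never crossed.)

July 2019

Through January 2019: €167,345
Through February 2019: €333,943
Through March 2019: €338,019
Through April 2019: €422,633
Through May 2019: €425,275
Through June 2019: €428,161
Through July 2019: €462,165 ← exceeds threshold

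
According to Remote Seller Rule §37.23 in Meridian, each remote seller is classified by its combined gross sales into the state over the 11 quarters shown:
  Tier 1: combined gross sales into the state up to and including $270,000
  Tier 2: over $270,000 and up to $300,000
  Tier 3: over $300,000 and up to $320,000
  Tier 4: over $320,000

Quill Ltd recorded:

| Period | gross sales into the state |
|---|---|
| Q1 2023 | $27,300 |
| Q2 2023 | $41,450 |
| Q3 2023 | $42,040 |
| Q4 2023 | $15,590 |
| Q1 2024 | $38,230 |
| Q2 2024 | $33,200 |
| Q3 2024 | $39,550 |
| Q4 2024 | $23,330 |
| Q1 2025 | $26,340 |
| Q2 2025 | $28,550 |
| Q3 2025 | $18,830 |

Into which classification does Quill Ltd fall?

Combined gross sales into the state: $27,300 + $41,450 + $42,040 + $15,590 + $38,230 + $33,200 + $39,550 + $23,330 + $26,340 + $28,550 + $18,830 = $334,410.
$334,410 > $320,000, so Tier 4 applies.

Tier 4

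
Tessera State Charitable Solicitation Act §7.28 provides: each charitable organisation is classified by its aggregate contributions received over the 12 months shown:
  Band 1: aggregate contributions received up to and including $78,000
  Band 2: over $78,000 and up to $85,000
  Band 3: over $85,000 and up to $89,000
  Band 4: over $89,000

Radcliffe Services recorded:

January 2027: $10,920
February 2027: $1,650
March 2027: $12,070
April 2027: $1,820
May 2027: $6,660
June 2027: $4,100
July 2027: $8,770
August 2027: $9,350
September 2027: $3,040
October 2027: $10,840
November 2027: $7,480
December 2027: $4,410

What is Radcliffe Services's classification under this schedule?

Aggregate contributions received: $10,920 + $1,650 + $12,070 + $1,820 + $6,660 + $4,100 + $8,770 + $9,350 + $3,040 + $10,840 + $7,480 + $4,410 = $81,110.
$78,000 < $81,110 ≤ $85,000, so Band 2 applies.

Band 2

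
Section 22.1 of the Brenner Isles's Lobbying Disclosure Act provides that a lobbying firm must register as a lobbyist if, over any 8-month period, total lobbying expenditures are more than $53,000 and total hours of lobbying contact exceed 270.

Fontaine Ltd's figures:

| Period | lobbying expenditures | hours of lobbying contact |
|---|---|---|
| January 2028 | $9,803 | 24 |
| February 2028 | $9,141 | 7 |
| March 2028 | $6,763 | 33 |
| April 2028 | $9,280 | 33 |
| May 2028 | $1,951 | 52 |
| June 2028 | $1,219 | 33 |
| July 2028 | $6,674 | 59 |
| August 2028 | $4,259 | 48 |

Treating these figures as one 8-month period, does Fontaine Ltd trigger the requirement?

No

Total lobbying expenditures: $9,803 + $9,141 + $6,763 + $9,280 + $1,951 + $1,219 + $6,674 + $4,259 = $49,090 (≤ $53,000).
Total hours of lobbying contact: 24 + 7 + 33 + 33 + 52 + 33 + 59 + 48 = 289 (> 270).
The test is 'and': the rule requires both, and at least one is not exceeded.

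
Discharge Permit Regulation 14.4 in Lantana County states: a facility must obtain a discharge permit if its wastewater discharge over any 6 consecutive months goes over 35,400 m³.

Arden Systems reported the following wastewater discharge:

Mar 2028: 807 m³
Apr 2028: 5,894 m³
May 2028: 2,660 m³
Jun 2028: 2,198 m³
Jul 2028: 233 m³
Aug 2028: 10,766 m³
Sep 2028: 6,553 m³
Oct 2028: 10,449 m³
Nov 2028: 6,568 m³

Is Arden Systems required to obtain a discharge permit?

Mar 2028–Aug 2028: 807 m³ + 5,894 m³ + 2,660 m³ + 2,198 m³ + 233 m³ + 10,766 m³ = 22,558 m³ (under)
Apr 2028–Sep 2028: 5,894 m³ + 2,660 m³ + 2,198 m³ + 233 m³ + 10,766 m³ + 6,553 m³ = 28,304 m³ (under)
May 2028–Oct 2028: 2,660 m³ + 2,198 m³ + 233 m³ + 10,766 m³ + 6,553 m³ + 10,449 m³ = 32,859 m³ (under)
Jun 2028–Nov 2028: 2,198 m³ + 233 m³ + 10,766 m³ + 6,553 m³ + 10,449 m³ + 6,568 m³ = 36,767 m³ (over)
At least one window exceeds 35,400 m³.

Yes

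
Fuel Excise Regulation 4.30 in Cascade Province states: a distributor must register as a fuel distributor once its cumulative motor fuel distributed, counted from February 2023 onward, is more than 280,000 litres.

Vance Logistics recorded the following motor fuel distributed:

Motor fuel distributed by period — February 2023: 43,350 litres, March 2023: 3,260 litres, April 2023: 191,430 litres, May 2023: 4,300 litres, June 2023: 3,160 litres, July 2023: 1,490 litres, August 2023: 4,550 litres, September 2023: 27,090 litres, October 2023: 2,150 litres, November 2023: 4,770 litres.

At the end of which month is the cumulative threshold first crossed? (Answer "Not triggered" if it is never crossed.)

Through February 2023: 43,350 litres
Through March 2023: 46,610 litres
Through April 2023: 238,040 litres
Through May 2023: 242,340 litres
Through June 2023: 245,500 litres
Through July 2023: 246,990 litres
Through August 2023: 251,540 litres
Through September 2023: 278,630 litres
Through October 2023: 280,780 litres ← exceeds threshold

October 2023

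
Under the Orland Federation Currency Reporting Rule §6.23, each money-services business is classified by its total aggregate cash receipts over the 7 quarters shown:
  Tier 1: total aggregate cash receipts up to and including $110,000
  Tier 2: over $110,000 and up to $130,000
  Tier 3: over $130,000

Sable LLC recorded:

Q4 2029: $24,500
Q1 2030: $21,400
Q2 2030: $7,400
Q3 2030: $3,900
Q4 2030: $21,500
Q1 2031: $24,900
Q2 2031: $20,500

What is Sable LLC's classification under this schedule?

Tier 2

Total aggregate cash receipts: $24,500 + $21,400 + $7,400 + $3,900 + $21,500 + $24,900 + $20,500 = $124,100.
$110,000 < $124,100 ≤ $130,000, so Tier 2 applies.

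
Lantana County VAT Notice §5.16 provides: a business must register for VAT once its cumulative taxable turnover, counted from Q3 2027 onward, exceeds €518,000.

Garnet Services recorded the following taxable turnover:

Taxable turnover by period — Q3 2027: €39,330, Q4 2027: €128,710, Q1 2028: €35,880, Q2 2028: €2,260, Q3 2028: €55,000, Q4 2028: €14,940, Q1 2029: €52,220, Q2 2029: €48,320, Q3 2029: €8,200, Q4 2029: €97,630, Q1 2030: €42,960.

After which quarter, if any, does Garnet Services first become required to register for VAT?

Q1 2030

Through Q3 2027: €39,330
Through Q4 2027: €168,040
Through Q1 2028: €203,920
Through Q2 2028: €206,180
Through Q3 2028: €261,180
Through Q4 2028: €276,120
Through Q1 2029: €328,340
Through Q2 2029: €376,660
Through Q3 2029: €384,860
Through Q4 2029: €482,490
Through Q1 2030: €525,450 ← exceeds threshold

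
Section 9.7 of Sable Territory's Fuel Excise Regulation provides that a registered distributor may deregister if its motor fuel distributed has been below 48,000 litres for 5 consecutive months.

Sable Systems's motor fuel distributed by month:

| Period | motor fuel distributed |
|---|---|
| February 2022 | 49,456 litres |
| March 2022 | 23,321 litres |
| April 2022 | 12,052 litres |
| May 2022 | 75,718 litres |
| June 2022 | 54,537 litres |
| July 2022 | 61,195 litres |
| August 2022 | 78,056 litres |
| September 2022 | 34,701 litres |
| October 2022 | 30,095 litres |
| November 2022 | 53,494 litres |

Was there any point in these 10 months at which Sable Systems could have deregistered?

No

Months below 48,000 litres: March 2022, April 2022, September 2022, October 2022.
Longest run of consecutive months below the threshold: 2.
2 < 5, so Sable Systems never became eligible.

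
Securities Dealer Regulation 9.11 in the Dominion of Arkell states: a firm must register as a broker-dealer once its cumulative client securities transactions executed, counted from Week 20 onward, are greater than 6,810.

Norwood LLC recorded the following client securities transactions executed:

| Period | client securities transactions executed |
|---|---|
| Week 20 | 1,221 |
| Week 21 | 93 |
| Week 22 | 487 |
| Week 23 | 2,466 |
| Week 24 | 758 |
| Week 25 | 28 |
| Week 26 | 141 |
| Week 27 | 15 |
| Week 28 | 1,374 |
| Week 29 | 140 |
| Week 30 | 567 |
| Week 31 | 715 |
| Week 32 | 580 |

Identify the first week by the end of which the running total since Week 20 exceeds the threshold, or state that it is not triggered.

Through Week 20: 1,221
Through Week 21: 1,314
Through Week 22: 1,801
Through Week 23: 4,267
Through Week 24: 5,025
Through Week 25: 5,053
Through Week 26: 5,194
Through Week 27: 5,209
Through Week 28: 6,583
Through Week 29: 6,723
Through Week 30: 7,290 ← exceeds threshold

Week 30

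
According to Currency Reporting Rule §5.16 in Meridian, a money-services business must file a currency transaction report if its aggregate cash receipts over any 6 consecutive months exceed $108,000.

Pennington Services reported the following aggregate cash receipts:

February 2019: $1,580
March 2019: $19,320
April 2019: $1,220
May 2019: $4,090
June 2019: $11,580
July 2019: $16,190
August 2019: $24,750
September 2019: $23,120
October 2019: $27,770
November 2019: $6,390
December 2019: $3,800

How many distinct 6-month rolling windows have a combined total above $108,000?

February 2019–July 2019: $1,580 + $19,320 + $1,220 + $4,090 + $11,580 + $16,190 = $53,980 (under)
March 2019–August 2019: $19,320 + $1,220 + $4,090 + $11,580 + $16,190 + $24,750 = $77,150 (under)
April 2019–September 2019: $1,220 + $4,090 + $11,580 + $16,190 + $24,750 + $23,120 = $80,950 (under)
May 2019–October 2019: $4,090 + $11,580 + $16,190 + $24,750 + $23,120 + $27,770 = $107,500 (under)
June 2019–November 2019: $11,580 + $16,190 + $24,750 + $23,120 + $27,770 + $6,390 = $109,800 (over)
July 2019–December 2019: $16,190 + $24,750 + $23,120 + $27,770 + $6,390 + $3,800 = $102,020 (under)
1 window exceeds the threshold.

1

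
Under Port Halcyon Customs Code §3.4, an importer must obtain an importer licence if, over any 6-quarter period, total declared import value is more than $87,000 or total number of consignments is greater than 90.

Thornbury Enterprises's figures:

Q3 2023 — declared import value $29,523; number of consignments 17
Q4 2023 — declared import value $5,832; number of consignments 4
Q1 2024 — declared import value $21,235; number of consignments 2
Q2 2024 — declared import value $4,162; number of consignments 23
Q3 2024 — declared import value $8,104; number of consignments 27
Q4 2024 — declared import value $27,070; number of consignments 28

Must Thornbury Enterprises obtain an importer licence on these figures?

Yes

Total declared import value: $29,523 + $5,832 + $21,235 + $4,162 + $8,104 + $27,070 = $95,926 (> $87,000).
Total number of consignments: 17 + 4 + 2 + 23 + 27 + 28 = 101 (> 90).
The test is 'or': at least one threshold is exceeded.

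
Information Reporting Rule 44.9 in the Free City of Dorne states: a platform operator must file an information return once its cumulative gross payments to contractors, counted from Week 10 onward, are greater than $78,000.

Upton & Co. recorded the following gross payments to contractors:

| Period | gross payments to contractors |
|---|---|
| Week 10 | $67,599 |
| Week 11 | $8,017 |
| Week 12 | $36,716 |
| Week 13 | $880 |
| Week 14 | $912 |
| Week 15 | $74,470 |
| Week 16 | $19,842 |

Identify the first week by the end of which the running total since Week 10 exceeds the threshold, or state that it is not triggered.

Through Week 10: $67,599
Through Week 11: $75,616
Through Week 12: $112,332 ← exceeds threshold

Week 12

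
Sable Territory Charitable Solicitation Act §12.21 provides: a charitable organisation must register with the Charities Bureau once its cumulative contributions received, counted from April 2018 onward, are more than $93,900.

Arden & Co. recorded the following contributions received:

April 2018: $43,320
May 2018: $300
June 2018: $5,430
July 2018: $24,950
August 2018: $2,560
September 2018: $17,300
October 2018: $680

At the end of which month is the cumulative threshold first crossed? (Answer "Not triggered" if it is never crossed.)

Through April 2018: $43,320
Through May 2018: $43,620
Through June 2018: $49,050
Through July 2018: $74,000
Through August 2018: $76,560
Through September 2018: $93,860
Through October 2018: $94,540 ← exceeds threshold

October 2018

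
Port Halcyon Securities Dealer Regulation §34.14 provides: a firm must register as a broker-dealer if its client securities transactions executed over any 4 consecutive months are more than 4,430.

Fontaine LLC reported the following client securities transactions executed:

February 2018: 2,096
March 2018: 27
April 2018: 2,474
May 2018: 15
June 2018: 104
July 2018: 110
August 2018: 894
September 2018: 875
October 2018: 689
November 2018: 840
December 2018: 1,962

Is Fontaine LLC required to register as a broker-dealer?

Yes

February 2018–May 2018: 2,096 + 27 + 2,474 + 15 = 4,612 (over)
March 2018–June 2018: 27 + 2,474 + 15 + 104 = 2,620 (under)
April 2018–July 2018: 2,474 + 15 + 104 + 110 = 2,703 (under)
May 2018–August 2018: 15 + 104 + 110 + 894 = 1,123 (under)
June 2018–September 2018: 104 + 110 + 894 + 875 = 1,983 (under)
July 2018–October 2018: 110 + 894 + 875 + 689 = 2,568 (under)
August 2018–November 2018: 894 + 875 + 689 + 840 = 3,298 (under)
September 2018–December 2018: 875 + 689 + 840 + 1,962 = 4,366 (under)
At least one window exceeds 4,430.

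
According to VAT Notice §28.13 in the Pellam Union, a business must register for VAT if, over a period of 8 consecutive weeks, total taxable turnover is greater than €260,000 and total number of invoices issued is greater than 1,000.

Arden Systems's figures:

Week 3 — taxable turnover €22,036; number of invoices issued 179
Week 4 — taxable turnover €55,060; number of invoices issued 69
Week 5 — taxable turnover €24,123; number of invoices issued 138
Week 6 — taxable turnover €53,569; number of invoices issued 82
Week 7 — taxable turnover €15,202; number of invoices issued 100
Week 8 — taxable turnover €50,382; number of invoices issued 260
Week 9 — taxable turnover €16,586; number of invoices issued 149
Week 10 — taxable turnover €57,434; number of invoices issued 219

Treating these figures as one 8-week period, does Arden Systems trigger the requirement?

Total taxable turnover: €22,036 + €55,060 + €24,123 + €53,569 + €15,202 + €50,382 + €16,586 + €57,434 = €294,392 (> €260,000).
Total number of invoices issued: 179 + 69 + 138 + 82 + 100 + 260 + 149 + 219 = 1,196 (> 1,000).
The test is 'and': both thresholds are exceeded.

Yes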